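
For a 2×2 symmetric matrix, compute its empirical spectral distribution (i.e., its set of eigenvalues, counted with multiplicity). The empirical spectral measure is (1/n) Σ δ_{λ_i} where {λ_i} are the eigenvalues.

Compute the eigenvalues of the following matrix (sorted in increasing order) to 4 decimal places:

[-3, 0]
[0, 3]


Since M is real symmetric, both eigenvalues are real; they are the roots of det(λI − M) = λ² − (tr M) λ + det M.
tr M = -3 + 3 = 0.
det M = (-3)·3 − 0² = -9 − 0 = -9.
Characteristic polynomial: λ² − 9 = 0.
Discriminant Δ = (tr M)² − 4·det M = 0 − (-36) = 36; √Δ = 6.000000.
λ = (tr M ± √Δ)/2 = (0 ± 6.000000)/2, giving (tr M − √Δ)/2 = -3.0000 and (tr M + √Δ)/2 = 3.0000.

Eigenvalues sorted in increasing order: [-3.0000, 3.0000].


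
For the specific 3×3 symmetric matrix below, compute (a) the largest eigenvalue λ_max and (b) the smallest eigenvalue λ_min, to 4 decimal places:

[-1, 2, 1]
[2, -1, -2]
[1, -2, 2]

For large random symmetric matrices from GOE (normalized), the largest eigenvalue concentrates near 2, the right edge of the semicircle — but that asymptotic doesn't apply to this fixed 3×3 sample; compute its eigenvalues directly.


Since M is real symmetric, all three eigenvalues are real; they are the roots of det(λI − M) = λ³ − (tr M) λ² + s λ − det M, where s is the sum of the principal 2×2 minors.
tr M = -1 + (-1) + 2 = 0.
s = ((-1)·(-1) − 2²) + ((-1)·2 − 1²) + ((-1)·2 − (-2)²) = -3 + (-3) + (-6) = -12.
det M (expand along row 1) = (-1)·(-6) − 2·6 + 1·(-3) = -9.
Characteristic polynomial: λ³ − 12λ + 9 = 0.
Substitute λ = y + (tr M)/3 = y + 0.000000 to remove the quadratic term: y³ + p·y + q = 0 with p = s − (tr M)²/3 = -12.000000 and q = −2(tr M)³/27 + (tr M)·s/3 − det M = 9.000000.
Three real roots ⇒ use the trigonometric (Viète) form: r = 2√(−p/3) = 4.000000, φ = arccos(3q/(p·r)) = arccos(-0.562500) = 2.168203 rad.
y_k = r·cos(φ/3 − 2πk/3) for k = 0, 1, 2 gives y = 3.000000, 0.791288, -3.791288.
λ_k = y_k + 0.000000 gives λ = 3.0000, 0.7913, -3.7913 (check: the sum is 0.0000 = tr M).

Hence λ_max = 3.0000 and λ_min = -3.7913.


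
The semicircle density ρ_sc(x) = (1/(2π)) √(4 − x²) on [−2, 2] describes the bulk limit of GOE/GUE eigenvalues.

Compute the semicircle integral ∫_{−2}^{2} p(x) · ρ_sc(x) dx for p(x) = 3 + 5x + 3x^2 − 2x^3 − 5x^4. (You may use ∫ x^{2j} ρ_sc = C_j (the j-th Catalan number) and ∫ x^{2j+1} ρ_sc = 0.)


Write p(x) = Σ a_i x^i, split into monomials and integrate each against ρ_sc separately.
Using ∫ x^{2j} ρ_sc = C_j = (1/(j+1)) C(2j, j) (Catalan numbers) and ∫ x^{2j+1} ρ_sc = 0 (odd monomials vanish by symmetry):
  i = 0 (even): a_0 · C_{0} = 3 · 1 = 3
  i = 1 (odd): ∫ x^1 ρ_sc = 0 (vanishes)
  i = 2 (even): a_2 · C_{1} = 3 · 1 = 3
  i = 3 (odd): ∫ x^3 ρ_sc = 0 (vanishes)
  i = 4 (even): a_4 · C_{2} = -5 · 2 = -10

Summing the contributions: ∫_{−2}^{2} p(x) ρ_sc(x) dx = 3 + 3 + (-10) = -4.


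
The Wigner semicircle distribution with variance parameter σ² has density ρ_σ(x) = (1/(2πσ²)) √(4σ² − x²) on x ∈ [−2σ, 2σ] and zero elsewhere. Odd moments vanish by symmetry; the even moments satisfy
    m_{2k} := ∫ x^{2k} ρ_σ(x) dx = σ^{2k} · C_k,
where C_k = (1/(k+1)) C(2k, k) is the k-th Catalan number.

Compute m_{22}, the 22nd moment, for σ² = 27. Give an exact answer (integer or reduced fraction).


By the scaled semicircle moment identity, m_{2k} = σ^{2k} · C_k with k = 11.
C_11 = (1/(k+1)) · C(2k, k) = (1/12) · C(22, 11) = (1/12) · 705432 = 58786.
σ^{2k} = (σ²)^k = (27)^11 = 5559060566555523.

Therefore m_{22} = σ^{22} · C_11 = 5559060566555523 · 58786 = 326794934465532975078.


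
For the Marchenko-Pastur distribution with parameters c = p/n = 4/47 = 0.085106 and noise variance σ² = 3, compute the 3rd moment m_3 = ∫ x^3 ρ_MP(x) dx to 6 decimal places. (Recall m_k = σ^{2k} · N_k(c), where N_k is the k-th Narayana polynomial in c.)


E[X³] = σ⁶ (1 + 3c + c²) (third MP moment). With σ² = 3 (so σ⁶ = 27) and c = 4/47 = 0.085106: E[X³] = 27 · (1 + 3·0.085106 + (0.085106)²) = 27 · 1.262562.

So E[X^3] = 34.089181.


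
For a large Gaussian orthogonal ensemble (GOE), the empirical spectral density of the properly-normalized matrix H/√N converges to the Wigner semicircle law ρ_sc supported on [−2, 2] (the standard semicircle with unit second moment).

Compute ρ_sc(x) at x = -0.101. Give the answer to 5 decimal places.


ρ_sc(x) = (1/(2π)) √(4 − x²). With x = -0.101:
  4 − x² = 4 − (-0.101)² = 4 − 0.010201 = 3.989799.
  √(4 − x²) = 1.997448.
  1/(2π) = 0.159155.
  ρ_sc(-0.101) = 0.159155 · 1.997448 = 0.317904.

Rounded to 5 decimal places: ρ_sc(-0.101) ≈ 0.31790.


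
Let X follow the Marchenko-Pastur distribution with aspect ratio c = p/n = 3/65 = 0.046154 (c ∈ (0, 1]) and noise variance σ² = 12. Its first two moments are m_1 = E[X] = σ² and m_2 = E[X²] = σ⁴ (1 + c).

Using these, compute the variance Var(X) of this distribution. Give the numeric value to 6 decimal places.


m_1 = E[X] = σ² = 12, so m_1² = 144.
m_2 = E[X²] = σ⁴ (1 + c) = 144 · (1 + 0.046154) = 144 · 1.046154 = 150.646154.
(Note m_2 − m_1² simplifies to c · σ⁴ = 0.046154 · 144.)

Var(X) = m_2 − m_1² = 150.646154 − 144 = 6.646154.


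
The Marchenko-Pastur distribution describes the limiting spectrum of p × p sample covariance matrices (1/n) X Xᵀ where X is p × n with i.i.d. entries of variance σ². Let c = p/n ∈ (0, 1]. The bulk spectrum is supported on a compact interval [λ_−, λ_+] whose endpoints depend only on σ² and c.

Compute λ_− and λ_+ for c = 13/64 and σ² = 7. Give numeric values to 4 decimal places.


c = 13/64 = 0.203125; √c = 0.450694.
λ_− = σ² (1 − √c)² = 7 · (1 − 0.450694)² = 7 · (0.549306)² = 2.112160.
λ_+ = σ² (1 + √c)² = 7 · (1 + 0.450694)² = 7 · (1.450694)² = 14.731590.

Rounded to 4 decimal places: λ_− ≈ 2.1122, λ_+ ≈ 14.7316.


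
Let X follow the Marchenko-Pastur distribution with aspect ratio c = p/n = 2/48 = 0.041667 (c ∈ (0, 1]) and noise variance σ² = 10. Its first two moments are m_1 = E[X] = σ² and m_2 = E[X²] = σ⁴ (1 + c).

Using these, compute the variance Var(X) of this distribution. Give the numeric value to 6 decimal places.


m_1 = E[X] = σ² = 10, so m_1² = 100.
m_2 = E[X²] = σ⁴ (1 + c) = 100 · (1 + 0.041667) = 100 · 1.041667 = 104.166667.
(Note m_2 − m_1² simplifies to c · σ⁴ = 0.041667 · 100.)

Var(X) = m_2 − m_1² = 104.166667 − 100 = 4.166667.


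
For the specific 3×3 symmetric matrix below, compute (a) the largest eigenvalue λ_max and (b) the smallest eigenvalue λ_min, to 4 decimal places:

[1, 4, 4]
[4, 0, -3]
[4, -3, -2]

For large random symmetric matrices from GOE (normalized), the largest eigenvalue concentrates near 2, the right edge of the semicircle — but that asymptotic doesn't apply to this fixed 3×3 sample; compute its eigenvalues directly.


Since M is real symmetric, all three eigenvalues are real; they are the roots of det(λI − M) = λ³ − (tr M) λ² + s λ − det M, where s is the sum of the principal 2×2 minors.
tr M = 1 + 0 + (-2) = -1.
s = (1·0 − 4²) + (1·(-2) − 4²) + (0·(-2) − (-3)²) = -16 + (-18) + (-9) = -43.
det M (expand along row 1) = 1·(-9) − 4·4 + 4·(-12) = -73.
Characteristic polynomial: λ³ + λ² − 43λ + 73 = 0.
Substitute λ = y + (tr M)/3 = y − 0.333333 to remove the quadratic term: y³ + p·y + q = 0 with p = s − (tr M)²/3 = -43.333333 and q = −2(tr M)³/27 + (tr M)·s/3 − det M = 87.407407.
Three real roots ⇒ use the trigonometric (Viète) form: r = 2√(−p/3) = 7.601170, φ = arccos(3q/(p·r)) = arccos(-0.796099) = 2.491617 rad.
y_k = r·cos(φ/3 − 2πk/3) for k = 0, 1, 2 gives y = 5.126820, 2.296643, -7.423464.
λ_k = y_k − 0.333333 gives λ = 4.7935, 1.9633, -7.7568 (check: the sum is -1.0000 = tr M).

Hence λ_max = 4.7935 and λ_min = -7.7568.


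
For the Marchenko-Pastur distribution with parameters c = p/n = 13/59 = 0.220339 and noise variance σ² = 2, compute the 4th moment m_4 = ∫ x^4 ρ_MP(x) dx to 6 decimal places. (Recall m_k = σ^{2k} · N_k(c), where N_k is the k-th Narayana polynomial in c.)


E[X⁴] = σ⁸ (1 + 6c + 6c² + c³) (fourth MP moment). With σ² = 2 (so σ⁸ = 16) and c = 13/59 = 0.220339: E[X⁴] = 16 · (1 + 6·0.220339 + 6·(0.220339)² + (0.220339)³) = 16 · 2.624027.

So E[X^4] = 41.984429.


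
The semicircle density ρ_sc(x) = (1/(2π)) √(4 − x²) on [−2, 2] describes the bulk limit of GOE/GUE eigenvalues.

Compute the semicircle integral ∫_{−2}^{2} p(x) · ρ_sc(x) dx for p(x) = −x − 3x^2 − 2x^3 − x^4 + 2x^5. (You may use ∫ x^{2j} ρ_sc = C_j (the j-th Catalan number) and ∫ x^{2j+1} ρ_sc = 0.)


Write p(x) = Σ a_i x^i, split into monomials and integrate each against ρ_sc separately.
Using ∫ x^{2j} ρ_sc = C_j = (1/(j+1)) C(2j, j) (Catalan numbers) and ∫ x^{2j+1} ρ_sc = 0 (odd monomials vanish by symmetry):
  i = 1 (odd): ∫ x^1 ρ_sc = 0 (vanishes)
  i = 2 (even): a_2 · C_{1} = -3 · 1 = -3
  i = 3 (odd): ∫ x^3 ρ_sc = 0 (vanishes)
  i = 4 (even): a_4 · C_{2} = -1 · 2 = -2
  i = 5 (odd): ∫ x^5 ρ_sc = 0 (vanishes)

Summing the contributions: ∫_{−2}^{2} p(x) ρ_sc(x) dx = (-3) + (-2) = -5.


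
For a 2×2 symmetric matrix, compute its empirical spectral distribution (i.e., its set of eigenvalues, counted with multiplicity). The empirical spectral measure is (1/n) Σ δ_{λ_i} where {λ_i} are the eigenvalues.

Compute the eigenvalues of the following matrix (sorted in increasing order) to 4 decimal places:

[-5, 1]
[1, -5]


Since M is real symmetric, both eigenvalues are real; they are the roots of det(λI − M) = λ² − (tr M) λ + det M.
tr M = -5 + (-5) = -10.
det M = (-5)·(-5) − 1² = 25 − 1 = 24.
Characteristic polynomial: λ² + 10λ + 24 = 0.
Discriminant Δ = (tr M)² − 4·det M = 100 − 96 = 4; √Δ = 2.000000.
λ = (tr M ± √Δ)/2 = (-10 ± 2.000000)/2, giving (tr M − √Δ)/2 = -6.0000 and (tr M + √Δ)/2 = -4.0000.

Eigenvalues sorted in increasing order: [-6.0000, -4.0000].


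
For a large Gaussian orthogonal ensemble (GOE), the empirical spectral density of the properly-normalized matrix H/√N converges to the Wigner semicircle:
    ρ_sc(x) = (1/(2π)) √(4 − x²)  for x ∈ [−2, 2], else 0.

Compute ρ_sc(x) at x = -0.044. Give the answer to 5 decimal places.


ρ_sc(x) = (1/(2π)) √(4 − x²). With x = -0.044:
  4 − x² = 4 − (-0.044)² = 4 − 0.001936 = 3.998064.
  √(4 − x²) = 1.999516.
  1/(2π) = 0.159155.
  ρ_sc(-0.044) = 0.159155 · 1.999516 = 0.318233.

Rounded to 5 decimal places: ρ_sc(-0.044) ≈ 0.31823.


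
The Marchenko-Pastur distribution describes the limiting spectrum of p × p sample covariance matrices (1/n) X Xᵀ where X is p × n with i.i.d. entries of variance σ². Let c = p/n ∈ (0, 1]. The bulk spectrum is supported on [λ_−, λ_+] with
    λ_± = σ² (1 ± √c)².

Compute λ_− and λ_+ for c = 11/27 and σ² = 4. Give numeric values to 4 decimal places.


c = 11/27 = 0.407407; √c = 0.638285.
λ_− = σ² (1 − √c)² = 4 · (1 − 0.638285)² = 4 · (0.361715)² = 0.523352.
λ_+ = σ² (1 + √c)² = 4 · (1 + 0.638285)² = 4 · (1.638285)² = 10.735908.

Rounded to 4 decimal places: λ_− ≈ 0.5234, λ_+ ≈ 10.7359.


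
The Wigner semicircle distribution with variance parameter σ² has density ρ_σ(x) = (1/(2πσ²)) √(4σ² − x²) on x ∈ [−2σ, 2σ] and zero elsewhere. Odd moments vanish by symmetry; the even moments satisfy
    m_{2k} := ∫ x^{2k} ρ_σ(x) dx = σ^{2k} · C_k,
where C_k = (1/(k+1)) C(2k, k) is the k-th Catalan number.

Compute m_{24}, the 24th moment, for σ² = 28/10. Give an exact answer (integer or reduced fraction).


By the scaled semicircle moment identity, m_{2k} = σ^{2k} · C_k with k = 12.
C_12 = (1/(k+1)) · C(2k, k) = (1/13) · C(24, 12) = (1/13) · 2704156 = 208012.
σ^{2k} = (σ²)^k = (28/10)^12 = 56693912375296/244140625.

Therefore m_{24} = σ^{24} · C_12 = (56693912375296/244140625) · 208012 = 11793014101010071552/244140625.


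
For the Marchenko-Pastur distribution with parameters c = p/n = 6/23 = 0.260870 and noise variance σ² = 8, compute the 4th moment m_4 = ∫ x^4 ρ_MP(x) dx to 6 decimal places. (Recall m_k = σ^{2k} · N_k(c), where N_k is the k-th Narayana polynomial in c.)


E[X⁴] = σ⁸ (1 + 6c + 6c² + c³) (fourth MP moment). With σ² = 8 (so σ⁸ = 4096) and c = 6/23 = 0.260870: E[X⁴] = 4096 · (1 + 6·0.260870 + 6·(0.260870)² + (0.260870)³) = 4096 · 2.991288.

So E[X^4] = 12252.315279.


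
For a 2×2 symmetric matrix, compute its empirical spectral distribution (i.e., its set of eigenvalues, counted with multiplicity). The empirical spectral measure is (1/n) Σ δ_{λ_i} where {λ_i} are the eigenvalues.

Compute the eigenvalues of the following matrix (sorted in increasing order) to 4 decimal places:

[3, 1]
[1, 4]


Since M is real symmetric, both eigenvalues are real; they are the roots of det(λI − M) = λ² − (tr M) λ + det M.
tr M = 3 + 4 = 7.
det M = 3·4 − 1² = 12 − 1 = 11.
Characteristic polynomial: λ² − 7λ + 11 = 0.
Discriminant Δ = (tr M)² − 4·det M = 49 − 44 = 5; √Δ = 2.236068.
λ = (tr M ± √Δ)/2 = (7 ± 2.236068)/2, giving (tr M − √Δ)/2 = 2.3820 and (tr M + √Δ)/2 = 4.6180.

Eigenvalues sorted in increasing order: [2.3820, 4.6180].


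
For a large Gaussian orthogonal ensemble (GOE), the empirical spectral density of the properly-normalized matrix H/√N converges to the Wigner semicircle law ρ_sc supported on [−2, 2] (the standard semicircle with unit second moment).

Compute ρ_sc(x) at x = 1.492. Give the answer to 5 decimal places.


ρ_sc(x) = (1/(2π)) √(4 − x²). With x = 1.492:
  4 − x² = 4 − (1.492)² = 4 − 2.226064 = 1.773936.
  √(4 − x²) = 1.331892.
  1/(2π) = 0.159155.
  ρ_sc(1.492) = 0.159155 · 1.331892 = 0.211977.

Rounded to 5 decimal places: ρ_sc(1.492) ≈ 0.21198.


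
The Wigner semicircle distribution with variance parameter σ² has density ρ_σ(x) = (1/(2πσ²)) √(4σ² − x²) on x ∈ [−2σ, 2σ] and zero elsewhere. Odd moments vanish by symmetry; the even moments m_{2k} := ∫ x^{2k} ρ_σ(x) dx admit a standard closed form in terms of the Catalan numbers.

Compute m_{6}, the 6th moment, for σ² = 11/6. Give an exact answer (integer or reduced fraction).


By the scaled semicircle moment identity, m_{2k} = σ^{2k} · C_k with k = 3.
C_3 = (1/(k+1)) · C(2k, k) = (1/4) · C(6, 3) = (1/4) · 20 = 5.
σ^{2k} = (σ²)^k = (11/6)^3 = 1331/216.

Therefore m_{6} = σ^{6} · C_3 = (1331/216) · 5 = 6655/216.


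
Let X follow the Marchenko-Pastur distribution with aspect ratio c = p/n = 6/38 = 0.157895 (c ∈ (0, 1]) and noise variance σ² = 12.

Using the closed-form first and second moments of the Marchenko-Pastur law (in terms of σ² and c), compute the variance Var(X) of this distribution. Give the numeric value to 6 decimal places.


Recall the MP moments m_1 = E[X] = σ² and m_2 = E[X²] = σ⁴ (1 + c).
m_1 = E[X] = σ² = 12, so m_1² = 144.
m_2 = E[X²] = σ⁴ (1 + c) = 144 · (1 + 0.157895) = 144 · 1.157895 = 166.736842.
(Note m_2 − m_1² simplifies to c · σ⁴ = 0.157895 · 144.)

Var(X) = m_2 − m_1² = 166.736842 − 144 = 22.736842.


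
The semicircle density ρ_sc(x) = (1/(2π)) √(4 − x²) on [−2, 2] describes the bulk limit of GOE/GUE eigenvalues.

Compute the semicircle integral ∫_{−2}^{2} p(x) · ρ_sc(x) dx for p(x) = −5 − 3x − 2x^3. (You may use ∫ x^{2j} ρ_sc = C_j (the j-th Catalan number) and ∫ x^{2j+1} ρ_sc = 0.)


Write p(x) = Σ a_i x^i, split into monomials and integrate each against ρ_sc separately.
Using ∫ x^{2j} ρ_sc = C_j = (1/(j+1)) C(2j, j) (Catalan numbers) and ∫ x^{2j+1} ρ_sc = 0 (odd monomials vanish by symmetry):
  i = 0 (even): a_0 · C_{0} = -5 · 1 = -5
  i = 1 (odd): ∫ x^1 ρ_sc = 0 (vanishes)
  i = 3 (odd): ∫ x^3 ρ_sc = 0 (vanishes)

Summing the contributions: ∫_{−2}^{2} p(x) ρ_sc(x) dx = -5.


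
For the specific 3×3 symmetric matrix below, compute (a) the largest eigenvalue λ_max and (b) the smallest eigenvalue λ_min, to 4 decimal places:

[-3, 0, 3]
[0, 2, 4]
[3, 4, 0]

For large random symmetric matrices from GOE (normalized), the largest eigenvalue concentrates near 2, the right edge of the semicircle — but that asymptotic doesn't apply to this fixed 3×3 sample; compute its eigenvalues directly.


Since M is real symmetric, all three eigenvalues are real; they are the roots of det(λI − M) = λ³ − (tr M) λ² + s λ − det M, where s is the sum of the principal 2×2 minors.
tr M = -3 + 2 + 0 = -1.
s = ((-3)·2 − 0²) + ((-3)·0 − 3²) + (2·0 − 4²) = -6 + (-9) + (-16) = -31.
det M (expand along row 1) = (-3)·(-16) − 0·(-12) + 3·(-6) = 30.
Characteristic polynomial: λ³ + λ² − 31λ − 30 = 0.
Substitute λ = y + (tr M)/3 = y − 0.333333 to remove the quadratic term: y³ + p·y + q = 0 with p = s − (tr M)²/3 = -31.333333 and q = −2(tr M)³/27 + (tr M)·s/3 − det M = -19.592593.
Three real roots ⇒ use the trigonometric (Viète) form: r = 2√(−p/3) = 6.463573, φ = arccos(3q/(p·r)) = arccos(0.290224) = 1.276335 rad.
y_k = r·cos(φ/3 − 2πk/3) for k = 0, 1, 2 gives y = 5.887379, -0.633406, -5.253973.
λ_k = y_k − 0.333333 gives λ = 5.5540, -0.9667, -5.5873 (check: the sum is -1.0000 = tr M).

Hence λ_max = 5.5540 and λ_min = -5.5873.


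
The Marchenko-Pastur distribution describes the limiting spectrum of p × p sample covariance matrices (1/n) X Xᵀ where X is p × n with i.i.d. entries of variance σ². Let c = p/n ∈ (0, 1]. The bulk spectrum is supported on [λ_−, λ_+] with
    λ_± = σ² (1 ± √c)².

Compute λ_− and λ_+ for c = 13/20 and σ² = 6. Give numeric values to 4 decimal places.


c = 13/20 = 0.650000; √c = 0.806226.
λ_− = σ² (1 − √c)² = 6 · (1 − 0.806226)² = 6 · (0.193774)² = 0.225291.
λ_+ = σ² (1 + √c)² = 6 · (1 + 0.806226)² = 6 · (1.806226)² = 19.574709.

Rounded to 4 decimal places: λ_− ≈ 0.2253, λ_+ ≈ 19.5747.


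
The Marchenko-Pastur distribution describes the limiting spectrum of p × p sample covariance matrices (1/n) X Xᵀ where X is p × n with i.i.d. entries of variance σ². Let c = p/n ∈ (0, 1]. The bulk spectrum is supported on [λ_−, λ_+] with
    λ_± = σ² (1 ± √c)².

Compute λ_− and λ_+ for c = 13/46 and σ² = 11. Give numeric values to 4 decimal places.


c = 13/46 = 0.282609; √c = 0.531610.
λ_− = σ² (1 − √c)² = 11 · (1 − 0.531610)² = 11 · (0.468390)² = 2.413286.
λ_+ = σ² (1 + √c)² = 11 · (1 + 0.531610)² = 11 · (1.531610)² = 25.804105.

Rounded to 4 decimal places: λ_− ≈ 2.4133, λ_+ ≈ 25.8041.


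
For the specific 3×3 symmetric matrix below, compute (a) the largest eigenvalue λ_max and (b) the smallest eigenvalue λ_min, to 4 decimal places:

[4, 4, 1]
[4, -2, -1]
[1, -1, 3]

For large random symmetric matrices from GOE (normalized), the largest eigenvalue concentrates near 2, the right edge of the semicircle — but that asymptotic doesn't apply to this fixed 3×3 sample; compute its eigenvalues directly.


Since M is real symmetric, all three eigenvalues are real; they are the roots of det(λI − M) = λ³ − (tr M) λ² + s λ − det M, where s is the sum of the principal 2×2 minors.
tr M = 4 + (-2) + 3 = 5.
s = (4·(-2) − 4²) + (4·3 − 1²) + ((-2)·3 − (-1)²) = -24 + 11 + (-7) = -20.
det M (expand along row 1) = 4·(-7) − 4·13 + 1·(-2) = -82.
Characteristic polynomial: λ³ − 5λ² − 20λ + 82 = 0.
Substitute λ = y + (tr M)/3 = y + 1.666667 to remove the quadratic term: y³ + p·y + q = 0 with p = s − (tr M)²/3 = -28.333333 and q = −2(tr M)³/27 + (tr M)·s/3 − det M = 39.407407.
Three real roots ⇒ use the trigonometric (Viète) form: r = 2√(−p/3) = 6.146363, φ = arccos(3q/(p·r)) = arccos(-0.678865) = 2.317012 rad.
y_k = r·cos(φ/3 − 2πk/3) for k = 0, 1, 2 gives y = 4.402527, 1.513121, -5.915648.
λ_k = y_k + 1.666667 gives λ = 6.0692, 3.1798, -4.2490 (check: the sum is 5.0000 = tr M).

Hence λ_max = 6.0692 and λ_min = -4.2490.


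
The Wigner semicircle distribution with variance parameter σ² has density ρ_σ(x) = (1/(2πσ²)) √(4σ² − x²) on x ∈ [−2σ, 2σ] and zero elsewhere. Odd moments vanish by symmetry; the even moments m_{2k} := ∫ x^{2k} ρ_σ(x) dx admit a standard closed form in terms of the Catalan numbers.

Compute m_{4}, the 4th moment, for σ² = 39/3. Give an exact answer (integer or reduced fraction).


By the scaled semicircle moment identity, m_{2k} = σ^{2k} · C_k with k = 2.
C_2 = (1/(k+1)) · C(2k, k) = (1/3) · C(4, 2) = (1/3) · 6 = 2.
σ^{2k} = (σ²)^k = (39/3)^2 = 169.

Therefore m_{4} = σ^{4} · C_2 = 169 · 2 = 338.


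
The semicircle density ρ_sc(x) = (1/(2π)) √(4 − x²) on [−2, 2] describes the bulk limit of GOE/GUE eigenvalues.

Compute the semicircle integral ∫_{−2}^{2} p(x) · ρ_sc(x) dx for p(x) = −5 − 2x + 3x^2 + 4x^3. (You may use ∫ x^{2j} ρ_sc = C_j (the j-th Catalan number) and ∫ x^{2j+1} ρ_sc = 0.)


Write p(x) = Σ a_i x^i, split into monomials and integrate each against ρ_sc separately.
Using ∫ x^{2j} ρ_sc = C_j = (1/(j+1)) C(2j, j) (Catalan numbers) and ∫ x^{2j+1} ρ_sc = 0 (odd monomials vanish by symmetry):
  i = 0 (even): a_0 · C_{0} = -5 · 1 = -5
  i = 1 (odd): ∫ x^1 ρ_sc = 0 (vanishes)
  i = 2 (even): a_2 · C_{1} = 3 · 1 = 3
  i = 3 (odd): ∫ x^3 ρ_sc = 0 (vanishes)

Summing the contributions: ∫_{−2}^{2} p(x) ρ_sc(x) dx = (-5) + 3 = -2.


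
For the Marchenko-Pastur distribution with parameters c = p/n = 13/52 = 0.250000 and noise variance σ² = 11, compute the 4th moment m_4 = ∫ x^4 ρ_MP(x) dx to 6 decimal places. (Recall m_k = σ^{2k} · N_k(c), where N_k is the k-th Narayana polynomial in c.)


E[X⁴] = σ⁸ (1 + 6c + 6c² + c³) (fourth MP moment). With σ² = 11 (so σ⁸ = 14641) and c = 13/52 = 0.250000: E[X⁴] = 14641 · (1 + 6·0.250000 + 6·(0.250000)² + (0.250000)³) = 14641 · 2.890625.

So E[X^4] = 42321.640625.


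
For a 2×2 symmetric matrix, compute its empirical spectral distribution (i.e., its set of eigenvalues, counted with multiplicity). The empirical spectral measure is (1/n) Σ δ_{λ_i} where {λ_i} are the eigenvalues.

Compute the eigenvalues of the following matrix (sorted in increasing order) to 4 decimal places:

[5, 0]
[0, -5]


Since M is real symmetric, both eigenvalues are real; they are the roots of det(λI − M) = λ² − (tr M) λ + det M.
tr M = 5 + (-5) = 0.
det M = 5·(-5) − 0² = -25 − 0 = -25.
Characteristic polynomial: λ² − 25 = 0.
Discriminant Δ = (tr M)² − 4·det M = 0 − (-100) = 100; √Δ = 10.000000.
λ = (tr M ± √Δ)/2 = (0 ± 10.000000)/2, giving (tr M − √Δ)/2 = -5.0000 and (tr M + √Δ)/2 = 5.0000.

Eigenvalues sorted in increasing order: [-5.0000, 5.0000].


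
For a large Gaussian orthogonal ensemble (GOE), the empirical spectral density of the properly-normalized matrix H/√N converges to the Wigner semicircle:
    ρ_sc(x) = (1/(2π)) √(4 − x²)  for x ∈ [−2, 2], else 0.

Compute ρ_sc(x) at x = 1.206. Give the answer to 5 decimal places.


ρ_sc(x) = (1/(2π)) √(4 − x²). With x = 1.206:
  4 − x² = 4 − (1.206)² = 4 − 1.454436 = 2.545564.
  √(4 − x²) = 1.595482.
  1/(2π) = 0.159155.
  ρ_sc(1.206) = 0.159155 · 1.595482 = 0.253929.

Rounded to 5 decimal places: ρ_sc(1.206) ≈ 0.25393.


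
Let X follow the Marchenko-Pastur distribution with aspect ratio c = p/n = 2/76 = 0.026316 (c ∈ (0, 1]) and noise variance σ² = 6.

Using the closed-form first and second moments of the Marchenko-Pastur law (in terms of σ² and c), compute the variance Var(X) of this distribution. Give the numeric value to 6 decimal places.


Recall the MP moments m_1 = E[X] = σ² and m_2 = E[X²] = σ⁴ (1 + c).
m_1 = E[X] = σ² = 6, so m_1² = 36.
m_2 = E[X²] = σ⁴ (1 + c) = 36 · (1 + 0.026316) = 36 · 1.026316 = 36.947368.
(Note m_2 − m_1² simplifies to c · σ⁴ = 0.026316 · 36.)

Var(X) = m_2 − m_1² = 36.947368 − 36 = 0.947368.


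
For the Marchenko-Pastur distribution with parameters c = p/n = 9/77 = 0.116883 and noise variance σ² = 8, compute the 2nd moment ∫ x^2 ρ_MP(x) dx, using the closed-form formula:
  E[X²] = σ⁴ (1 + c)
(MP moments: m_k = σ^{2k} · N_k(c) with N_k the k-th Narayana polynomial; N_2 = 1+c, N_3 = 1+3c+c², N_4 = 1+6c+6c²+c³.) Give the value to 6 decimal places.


E[X²] = σ⁴ (1 + c) (second MP moment). With σ² = 8 (so σ⁴ = 64) and c = 9/77 = 0.116883: E[X²] = 64 · (1 + 0.116883) = 64 · 1.116883.

So E[X^2] = 71.480519.


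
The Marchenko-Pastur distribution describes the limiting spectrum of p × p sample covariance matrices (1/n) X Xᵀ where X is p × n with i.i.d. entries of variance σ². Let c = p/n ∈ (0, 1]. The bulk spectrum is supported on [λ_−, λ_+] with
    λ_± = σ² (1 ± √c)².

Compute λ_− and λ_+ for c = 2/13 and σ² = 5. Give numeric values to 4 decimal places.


c = 2/13 = 0.153846; √c = 0.392232.
λ_− = σ² (1 − √c)² = 5 · (1 − 0.392232)² = 5 · (0.607768)² = 1.846908.
λ_+ = σ² (1 + √c)² = 5 · (1 + 0.392232)² = 5 · (1.392232)² = 9.691553.

Rounded to 4 decimal places: λ_− ≈ 1.8469, λ_+ ≈ 9.6916.


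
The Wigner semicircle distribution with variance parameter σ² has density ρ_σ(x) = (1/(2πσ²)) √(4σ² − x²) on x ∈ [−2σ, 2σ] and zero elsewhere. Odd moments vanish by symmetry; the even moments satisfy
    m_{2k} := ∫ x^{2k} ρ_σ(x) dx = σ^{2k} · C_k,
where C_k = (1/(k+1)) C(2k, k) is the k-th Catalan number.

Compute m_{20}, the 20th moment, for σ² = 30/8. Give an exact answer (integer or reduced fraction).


By the scaled semicircle moment identity, m_{2k} = σ^{2k} · C_k with k = 10.
C_10 = (1/(k+1)) · C(2k, k) = (1/11) · C(20, 10) = (1/11) · 184756 = 16796.
σ^{2k} = (σ²)^k = (30/8)^10 = 576650390625/1048576.

Therefore m_{20} = σ^{20} · C_10 = (576650390625/1048576) · 16796 = 2421354990234375/262144.


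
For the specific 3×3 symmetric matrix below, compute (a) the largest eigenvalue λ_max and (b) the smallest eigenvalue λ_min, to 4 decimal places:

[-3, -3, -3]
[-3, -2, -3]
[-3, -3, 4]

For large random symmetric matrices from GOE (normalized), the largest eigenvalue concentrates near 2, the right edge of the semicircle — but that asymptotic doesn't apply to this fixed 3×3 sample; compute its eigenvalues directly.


Since M is real symmetric, all three eigenvalues are real; they are the roots of det(λI − M) = λ³ − (tr M) λ² + s λ − det M, where s is the sum of the principal 2×2 minors.
tr M = -3 + (-2) + 4 = -1.
s = ((-3)·(-2) − (-3)²) + ((-3)·4 − (-3)²) + ((-2)·4 − (-3)²) = -3 + (-21) + (-17) = -41.
det M (expand along row 1) = (-3)·(-17) − (-3)·(-21) + (-3)·3 = -21.
Characteristic polynomial: λ³ + λ² − 41λ + 21 = 0.
Substitute λ = y + (tr M)/3 = y − 0.333333 to remove the quadratic term: y³ + p·y + q = 0 with p = s − (tr M)²/3 = -41.333333 and q = −2(tr M)³/27 + (tr M)·s/3 − det M = 34.740741.
Three real roots ⇒ use the trigonometric (Viète) form: r = 2√(−p/3) = 7.423686, φ = arccos(3q/(p·r)) = arccos(-0.339657) = 1.917348 rad.
y_k = r·cos(φ/3 − 2πk/3) for k = 0, 1, 2 gives y = 5.958423, 0.855658, -6.814082.
λ_k = y_k − 0.333333 gives λ = 5.6251, 0.5223, -7.1474 (check: the sum is -1.0000 = tr M).

Hence λ_max = 5.6251 and λ_min = -7.1474.


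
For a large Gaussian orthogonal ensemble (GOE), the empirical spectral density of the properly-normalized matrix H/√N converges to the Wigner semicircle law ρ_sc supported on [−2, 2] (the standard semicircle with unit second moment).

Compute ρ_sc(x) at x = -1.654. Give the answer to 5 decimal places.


ρ_sc(x) = (1/(2π)) √(4 − x²). With x = -1.654:
  4 − x² = 4 − (-1.654)² = 4 − 2.735716 = 1.264284.
  √(4 − x²) = 1.124404.
  1/(2π) = 0.159155.
  ρ_sc(-1.654) = 0.159155 · 1.124404 = 0.178954.

Rounded to 5 decimal places: ρ_sc(-1.654) ≈ 0.17895.


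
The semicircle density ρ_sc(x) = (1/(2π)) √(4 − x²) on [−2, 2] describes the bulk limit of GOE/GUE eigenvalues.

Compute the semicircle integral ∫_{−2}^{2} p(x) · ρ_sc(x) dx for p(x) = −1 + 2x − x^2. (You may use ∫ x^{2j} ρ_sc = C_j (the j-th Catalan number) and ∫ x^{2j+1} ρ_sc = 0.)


Write p(x) = Σ a_i x^i, split into monomials and integrate each against ρ_sc separately.
Using ∫ x^{2j} ρ_sc = C_j = (1/(j+1)) C(2j, j) (Catalan numbers) and ∫ x^{2j+1} ρ_sc = 0 (odd monomials vanish by symmetry):
  i = 0 (even): a_0 · C_{0} = -1 · 1 = -1
  i = 1 (odd): ∫ x^1 ρ_sc = 0 (vanishes)
  i = 2 (even): a_2 · C_{1} = -1 · 1 = -1

Summing the contributions: ∫_{−2}^{2} p(x) ρ_sc(x) dx = (-1) + (-1) = -2.


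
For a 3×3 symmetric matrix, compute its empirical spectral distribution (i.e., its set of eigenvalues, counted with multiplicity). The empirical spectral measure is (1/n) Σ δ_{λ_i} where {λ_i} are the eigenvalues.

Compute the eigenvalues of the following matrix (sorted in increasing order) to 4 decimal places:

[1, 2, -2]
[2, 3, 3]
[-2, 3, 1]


Since M is real symmetric, all three eigenvalues are real; they are the roots of det(λI − M) = λ³ − (tr M) λ² + s λ − det M, where s is the sum of the principal 2×2 minors.
tr M = 1 + 3 + 1 = 5.
s = (1·3 − 2²) + (1·1 − (-2)²) + (3·1 − 3²) = -1 + (-3) + (-6) = -10.
det M (expand along row 1) = 1·(-6) − 2·8 + (-2)·12 = -46.
Characteristic polynomial: λ³ − 5λ² − 10λ + 46 = 0.
Substitute λ = y + (tr M)/3 = y + 1.666667 to remove the quadratic term: y³ + p·y + q = 0 with p = s − (tr M)²/3 = -18.333333 and q = −2(tr M)³/27 + (tr M)·s/3 − det M = 20.074074.
Three real roots ⇒ use the trigonometric (Viète) form: r = 2√(−p/3) = 4.944132, φ = arccos(3q/(p·r)) = arccos(-0.664393) = 2.297478 rad.
y_k = r·cos(φ/3 − 2πk/3) for k = 0, 1, 2 gives y = 3.563780, 1.185927, -4.749707.
λ_k = y_k + 1.666667 gives λ = 5.2304, 2.8526, -3.0830 (check: the sum is 5.0000 = tr M).

Eigenvalues sorted in increasing order: [-3.0830, 2.8526, 5.2304].


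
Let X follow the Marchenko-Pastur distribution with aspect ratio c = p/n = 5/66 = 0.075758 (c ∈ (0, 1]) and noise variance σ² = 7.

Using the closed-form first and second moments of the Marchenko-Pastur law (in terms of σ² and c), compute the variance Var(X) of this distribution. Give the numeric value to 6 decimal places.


Recall the MP moments m_1 = E[X] = σ² and m_2 = E[X²] = σ⁴ (1 + c).
m_1 = E[X] = σ² = 7, so m_1² = 49.
m_2 = E[X²] = σ⁴ (1 + c) = 49 · (1 + 0.075758) = 49 · 1.075758 = 52.712121.
(Note m_2 − m_1² simplifies to c · σ⁴ = 0.075758 · 49.)

Var(X) = m_2 − m_1² = 52.712121 − 49 = 3.712121.


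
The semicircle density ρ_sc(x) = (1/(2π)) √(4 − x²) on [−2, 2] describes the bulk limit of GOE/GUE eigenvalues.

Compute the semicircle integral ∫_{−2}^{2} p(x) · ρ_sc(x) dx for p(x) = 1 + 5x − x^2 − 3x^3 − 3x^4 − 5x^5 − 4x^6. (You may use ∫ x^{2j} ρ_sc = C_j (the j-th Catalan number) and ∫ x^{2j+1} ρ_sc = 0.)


Write p(x) = Σ a_i x^i, split into monomials and integrate each against ρ_sc separately.
Using ∫ x^{2j} ρ_sc = C_j = (1/(j+1)) C(2j, j) (Catalan numbers) and ∫ x^{2j+1} ρ_sc = 0 (odd monomials vanish by symmetry):
  i = 0 (even): a_0 · C_{0} = 1 · 1 = 1
  i = 1 (odd): ∫ x^1 ρ_sc = 0 (vanishes)
  i = 2 (even): a_2 · C_{1} = -1 · 1 = -1
  i = 3 (odd): ∫ x^3 ρ_sc = 0 (vanishes)
  i = 4 (even): a_4 · C_{2} = -3 · 2 = -6
  i = 5 (odd): ∫ x^5 ρ_sc = 0 (vanishes)
  i = 6 (even): a_6 · C_{3} = -4 · 5 = -20

Summing the contributions: ∫_{−2}^{2} p(x) ρ_sc(x) dx = 1 + (-1) + (-6) + (-20) = -26.


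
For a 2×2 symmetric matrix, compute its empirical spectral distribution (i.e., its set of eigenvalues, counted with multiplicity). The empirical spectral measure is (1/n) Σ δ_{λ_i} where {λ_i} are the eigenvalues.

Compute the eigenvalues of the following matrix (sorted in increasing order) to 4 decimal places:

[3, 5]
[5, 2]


Since M is real symmetric, both eigenvalues are real; they are the roots of det(λI − M) = λ² − (tr M) λ + det M.
tr M = 3 + 2 = 5.
det M = 3·2 − 5² = 6 − 25 = -19.
Characteristic polynomial: λ² − 5λ − 19 = 0.
Discriminant Δ = (tr M)² − 4·det M = 25 − (-76) = 101; √Δ = 10.049876.
λ = (tr M ± √Δ)/2 = (5 ± 10.049876)/2, giving (tr M − √Δ)/2 = -2.5249 and (tr M + √Δ)/2 = 7.5249.

Eigenvalues sorted in increasing order: [-2.5249, 7.5249].


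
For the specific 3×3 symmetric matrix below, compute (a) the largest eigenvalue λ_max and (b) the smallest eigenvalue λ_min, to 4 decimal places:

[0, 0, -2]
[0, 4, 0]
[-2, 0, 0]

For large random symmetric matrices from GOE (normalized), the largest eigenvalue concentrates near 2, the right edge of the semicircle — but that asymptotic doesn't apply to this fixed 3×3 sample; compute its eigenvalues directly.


Since M is real symmetric, all three eigenvalues are real; they are the roots of det(λI − M) = λ³ − (tr M) λ² + s λ − det M, where s is the sum of the principal 2×2 minors.
tr M = 0 + 4 + 0 = 4.
s = (0·4 − 0²) + (0·0 − (-2)²) + (4·0 − 0²) = 0 + (-4) + 0 = -4.
det M (expand along row 1) = 0·0 − 0·0 + (-2)·8 = -16.
Characteristic polynomial: λ³ − 4λ² − 4λ + 16 = 0.
Substitute λ = y + (tr M)/3 = y + 1.333333 to remove the quadratic term: y³ + p·y + q = 0 with p = s − (tr M)²/3 = -9.333333 and q = −2(tr M)³/27 + (tr M)·s/3 − det M = 5.925926.
Three real roots ⇒ use the trigonometric (Viète) form: r = 2√(−p/3) = 3.527668, φ = arccos(3q/(p·r)) = arccos(-0.539949) = 2.141173 rad.
y_k = r·cos(φ/3 − 2πk/3) for k = 0, 1, 2 gives y = 2.666667, 0.666667, -3.333333.
λ_k = y_k + 1.333333 gives λ = 4.0000, 2.0000, -2.0000 (check: the sum is 4.0000 = tr M).

Hence λ_max = 4.0000 and λ_min = -2.0000.


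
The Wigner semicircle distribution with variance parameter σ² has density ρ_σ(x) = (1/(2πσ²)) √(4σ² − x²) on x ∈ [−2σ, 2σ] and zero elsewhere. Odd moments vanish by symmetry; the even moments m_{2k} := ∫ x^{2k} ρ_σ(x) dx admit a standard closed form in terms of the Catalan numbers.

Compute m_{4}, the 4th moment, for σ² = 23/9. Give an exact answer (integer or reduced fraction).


By the scaled semicircle moment identity, m_{2k} = σ^{2k} · C_k with k = 2.
C_2 = (1/(k+1)) · C(2k, k) = (1/3) · C(4, 2) = (1/3) · 6 = 2.
σ^{2k} = (σ²)^k = (23/9)^2 = 529/81.

Therefore m_{4} = σ^{4} · C_2 = (529/81) · 2 = 1058/81.


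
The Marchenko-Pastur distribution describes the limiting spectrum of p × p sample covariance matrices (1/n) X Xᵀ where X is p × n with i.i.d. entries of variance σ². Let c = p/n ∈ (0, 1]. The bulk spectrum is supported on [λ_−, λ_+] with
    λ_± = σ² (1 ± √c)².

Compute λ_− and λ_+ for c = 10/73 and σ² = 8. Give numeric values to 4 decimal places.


c = 10/73 = 0.136986; √c = 0.370117.
λ_− = σ² (1 − √c)² = 8 · (1 − 0.370117)² = 8 · (0.629883)² = 3.174025.
λ_+ = σ² (1 + √c)² = 8 · (1 + 0.370117)² = 8 · (1.370117)² = 15.017756.

Rounded to 4 decimal places: λ_− ≈ 3.1740, λ_+ ≈ 15.0178.


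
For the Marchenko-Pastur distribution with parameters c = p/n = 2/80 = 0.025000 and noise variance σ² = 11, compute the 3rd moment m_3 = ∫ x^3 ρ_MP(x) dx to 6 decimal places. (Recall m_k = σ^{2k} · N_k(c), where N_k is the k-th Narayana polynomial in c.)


E[X³] = σ⁶ (1 + 3c + c²) (third MP moment). With σ² = 11 (so σ⁶ = 1331) and c = 2/80 = 0.025000: E[X³] = 1331 · (1 + 3·0.025000 + (0.025000)²) = 1331 · 1.075625.

So E[X^3] = 1431.656875.


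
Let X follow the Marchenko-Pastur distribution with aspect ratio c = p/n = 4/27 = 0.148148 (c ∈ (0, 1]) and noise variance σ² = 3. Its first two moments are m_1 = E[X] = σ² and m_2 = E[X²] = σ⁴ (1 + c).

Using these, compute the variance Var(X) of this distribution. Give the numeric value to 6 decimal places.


m_1 = E[X] = σ² = 3, so m_1² = 9.
m_2 = E[X²] = σ⁴ (1 + c) = 9 · (1 + 0.148148) = 9 · 1.148148 = 10.333333.
(Note m_2 − m_1² simplifies to c · σ⁴ = 0.148148 · 9.)

Var(X) = m_2 − m_1² = 10.333333 − 9 = 1.333333.


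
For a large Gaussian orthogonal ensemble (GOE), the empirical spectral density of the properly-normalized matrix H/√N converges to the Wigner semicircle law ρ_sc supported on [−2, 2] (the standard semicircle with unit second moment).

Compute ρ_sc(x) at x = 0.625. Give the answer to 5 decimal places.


ρ_sc(x) = (1/(2π)) √(4 − x²). With x = 0.625:
  4 − x² = 4 − (0.625)² = 4 − 0.390625 = 3.609375.
  √(4 − x²) = 1.899836.
  1/(2π) = 0.159155.
  ρ_sc(0.625) = 0.159155 · 1.899836 = 0.302368.

Rounded to 5 decimal places: ρ_sc(0.625) ≈ 0.30237.


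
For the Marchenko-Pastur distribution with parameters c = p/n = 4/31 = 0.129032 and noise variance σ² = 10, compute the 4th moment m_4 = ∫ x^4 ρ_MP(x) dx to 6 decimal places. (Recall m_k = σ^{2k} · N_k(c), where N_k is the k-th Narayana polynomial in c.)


E[X⁴] = σ⁸ (1 + 6c + 6c² + c³) (fourth MP moment). With σ² = 10 (so σ⁸ = 10000) and c = 4/31 = 0.129032: E[X⁴] = 10000 · (1 + 6·0.129032 + 6·(0.129032)² + (0.129032)³) = 10000 · 1.876238.

So E[X^4] = 18762.377899.


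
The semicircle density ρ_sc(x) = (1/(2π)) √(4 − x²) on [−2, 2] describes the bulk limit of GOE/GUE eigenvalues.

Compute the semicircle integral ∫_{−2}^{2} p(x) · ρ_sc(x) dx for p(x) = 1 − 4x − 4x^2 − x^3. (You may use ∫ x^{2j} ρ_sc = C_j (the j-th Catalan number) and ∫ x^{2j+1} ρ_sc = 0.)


Write p(x) = Σ a_i x^i, split into monomials and integrate each against ρ_sc separately.
Using ∫ x^{2j} ρ_sc = C_j = (1/(j+1)) C(2j, j) (Catalan numbers) and ∫ x^{2j+1} ρ_sc = 0 (odd monomials vanish by symmetry):
  i = 0 (even): a_0 · C_{0} = 1 · 1 = 1
  i = 1 (odd): ∫ x^1 ρ_sc = 0 (vanishes)
  i = 2 (even): a_2 · C_{1} = -4 · 1 = -4
  i = 3 (odd): ∫ x^3 ρ_sc = 0 (vanishes)

Summing the contributions: ∫_{−2}^{2} p(x) ρ_sc(x) dx = 1 + (-4) = -3.


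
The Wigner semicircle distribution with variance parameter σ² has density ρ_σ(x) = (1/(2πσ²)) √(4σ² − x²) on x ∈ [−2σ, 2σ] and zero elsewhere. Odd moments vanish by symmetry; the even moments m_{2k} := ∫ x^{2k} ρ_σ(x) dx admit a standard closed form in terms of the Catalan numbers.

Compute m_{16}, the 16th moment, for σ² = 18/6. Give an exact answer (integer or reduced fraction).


By the scaled semicircle moment identity, m_{2k} = σ^{2k} · C_k with k = 8.
C_8 = (1/(k+1)) · C(2k, k) = (1/9) · C(16, 8) = (1/9) · 12870 = 1430.
σ^{2k} = (σ²)^k = (18/6)^8 = 6561.

Therefore m_{16} = σ^{16} · C_8 = 6561 · 1430 = 9382230.


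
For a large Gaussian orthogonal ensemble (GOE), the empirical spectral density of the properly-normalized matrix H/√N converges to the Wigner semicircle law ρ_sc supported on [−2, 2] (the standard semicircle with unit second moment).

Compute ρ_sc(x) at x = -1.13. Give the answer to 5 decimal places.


ρ_sc(x) = (1/(2π)) √(4 − x²). With x = -1.13:
  4 − x² = 4 − (-1.13)² = 4 − 1.276900 = 2.723100.
  √(4 − x²) = 1.650182.
  1/(2π) = 0.159155.
  ρ_sc(-1.13) = 0.159155 · 1.650182 = 0.262635.

Rounded to 5 decimal places: ρ_sc(-1.13) ≈ 0.26263.


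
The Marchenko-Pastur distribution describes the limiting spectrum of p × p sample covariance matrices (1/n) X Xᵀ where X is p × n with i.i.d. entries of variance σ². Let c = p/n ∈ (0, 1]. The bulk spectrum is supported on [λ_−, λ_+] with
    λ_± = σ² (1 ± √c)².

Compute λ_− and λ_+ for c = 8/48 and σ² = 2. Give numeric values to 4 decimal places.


c = 8/48 = 0.166667; √c = 0.408248.
λ_− = σ² (1 − √c)² = 2 · (1 − 0.408248)² = 2 · (0.591752)² = 0.700340.
λ_+ = σ² (1 + √c)² = 2 · (1 + 0.408248)² = 2 · (1.408248)² = 3.966326.

Rounded to 4 decimal places: λ_− ≈ 0.7003, λ_+ ≈ 3.9663.
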